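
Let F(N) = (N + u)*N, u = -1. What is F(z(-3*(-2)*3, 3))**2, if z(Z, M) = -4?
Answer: 400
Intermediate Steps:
F(N) = N*(-1 + N) (F(N) = (N - 1)*N = (-1 + N)*N = N*(-1 + N))
F(z(-3*(-2)*3, 3))**2 = (-4*(-1 - 4))**2 = (-4*(-5))**2 = 20**2 = 400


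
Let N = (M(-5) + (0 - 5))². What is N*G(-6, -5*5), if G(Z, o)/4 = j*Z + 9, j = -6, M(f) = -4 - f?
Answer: 2880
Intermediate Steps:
N = 16 (N = ((-4 - 1*(-5)) + (0 - 5))² = ((-4 + 5) - 5)² = (1 - 5)² = (-4)² = 16)
G(Z, o) = 36 - 24*Z (G(Z, o) = 4*(-6*Z + 9) = 4*(9 - 6*Z) = 36 - 24*Z)
N*G(-6, -5*5) = 16*(36 - 24*(-6)) = 16*(36 + 144) = 16*180 = 2880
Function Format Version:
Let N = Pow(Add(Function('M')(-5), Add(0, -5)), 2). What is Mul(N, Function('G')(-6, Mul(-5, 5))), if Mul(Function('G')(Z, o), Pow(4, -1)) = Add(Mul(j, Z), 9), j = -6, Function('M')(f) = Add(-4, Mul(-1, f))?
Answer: 2880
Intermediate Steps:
N = 16 (N = Pow(Add(Add(-4, Mul(-1, -5)), Add(0, -5)), 2) = Pow(Add(Add(-4, 5), -5), 2) = Pow(Add(1, -5), 2) = Pow(-4, 2) = 16)
Function('G')(Z, o) = Add(36, Mul(-24, Z)) (Function('G')(Z, o) = Mul(4, Add(Mul(-6, Z), 9)) = Mul(4, Add(9, Mul(-6, Z))) = Add(36, Mul(-24, Z)))
Mul(N, Function('G')(-6, Mul(-5, 5))) = Mul(16, Add(36, Mul(-24, -6))) = Mul(16, Add(36, 144)) = Mul(16, 180) = 2880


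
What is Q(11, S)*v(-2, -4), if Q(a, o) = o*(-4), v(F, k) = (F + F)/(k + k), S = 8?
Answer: -16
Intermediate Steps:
v(F, k) = F/k (v(F, k) = (2*F)/((2*k)) = (2*F)*(1/(2*k)) = F/k)
Q(a, o) = -4*o
Q(11, S)*v(-2, -4) = (-4*8)*(-2/(-4)) = -(-64)*(-1)/4 = -32*½ = -16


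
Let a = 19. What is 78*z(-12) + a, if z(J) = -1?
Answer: -59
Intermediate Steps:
78*z(-12) + a = 78*(-1) + 19 = -78 + 19 = -59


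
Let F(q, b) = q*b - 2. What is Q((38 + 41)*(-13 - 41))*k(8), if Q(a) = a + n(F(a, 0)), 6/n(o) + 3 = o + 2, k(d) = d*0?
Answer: 0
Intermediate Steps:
k(d) = 0
F(q, b) = -2 + b*q (F(q, b) = b*q - 2 = -2 + b*q)
n(o) = 6/(-1 + o) (n(o) = 6/(-3 + (o + 2)) = 6/(-3 + (2 + o)) = 6/(-1 + o))
Q(a) = -2 + a (Q(a) = a + 6/(-1 + (-2 + 0*a)) = a + 6/(-1 + (-2 + 0)) = a + 6/(-1 - 2) = a + 6/(-3) = a + 6*(-1/3) = a - 2 = -2 + a)
Q((38 + 41)*(-13 - 41))*k(8) = (-2 + (38 + 41)*(-13 - 41))*0 = (-2 + 79*(-54))*0 = (-2 - 4266)*0 = -4268*0 = 0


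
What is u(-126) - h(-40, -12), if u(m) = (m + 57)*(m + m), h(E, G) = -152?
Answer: 17540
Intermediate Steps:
u(m) = 2*m*(57 + m) (u(m) = (57 + m)*(2*m) = 2*m*(57 + m))
u(-126) - h(-40, -12) = 2*(-126)*(57 - 126) - 1*(-152) = 2*(-126)*(-69) + 152 = 17388 + 152 = 17540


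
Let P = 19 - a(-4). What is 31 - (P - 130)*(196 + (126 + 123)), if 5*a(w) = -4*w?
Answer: 50850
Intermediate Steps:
a(w) = -4*w/5 (a(w) = (-4*w)/5 = -4*w/5)
P = 79/5 (P = 19 - (-4)*(-4)/5 = 19 - 1*16/5 = 19 - 16/5 = 79/5 ≈ 15.800)
31 - (P - 130)*(196 + (126 + 123)) = 31 - (79/5 - 130)*(196 + (126 + 123)) = 31 - (-571)*(196 + 249)/5 = 31 - (-571)*445/5 = 31 - 1*(-50819) = 31 + 50819 = 50850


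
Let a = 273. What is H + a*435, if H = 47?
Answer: 118802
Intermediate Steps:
H + a*435 = 47 + 273*435 = 47 + 118755 = 118802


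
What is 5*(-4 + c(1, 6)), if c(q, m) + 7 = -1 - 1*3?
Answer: -75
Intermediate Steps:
c(q, m) = -11 (c(q, m) = -7 + (-1 - 1*3) = -7 + (-1 - 3) = -7 - 4 = -11)
5*(-4 + c(1, 6)) = 5*(-4 - 11) = 5*(-15) = -75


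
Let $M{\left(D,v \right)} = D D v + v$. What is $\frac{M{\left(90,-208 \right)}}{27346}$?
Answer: $- \frac{842504}{13673} \approx -61.618$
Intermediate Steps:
$M{\left(D,v \right)} = v + v D^{2}$ ($M{\left(D,v \right)} = D^{2} v + v = v D^{2} + v = v + v D^{2}$)
$\frac{M{\left(90,-208 \right)}}{27346} = \frac{\left(-208\right) \left(1 + 90^{2}\right)}{27346} = - 208 \left(1 + 8100\right) \frac{1}{27346} = \left(-208\right) 8101 \cdot \frac{1}{27346} = \left(-1685008\right) \frac{1}{27346} = - \frac{842504}{13673}$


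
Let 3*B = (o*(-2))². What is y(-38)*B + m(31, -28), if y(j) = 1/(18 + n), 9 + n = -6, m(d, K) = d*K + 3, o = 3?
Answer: -861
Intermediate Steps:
m(d, K) = 3 + K*d (m(d, K) = K*d + 3 = 3 + K*d)
B = 12 (B = (3*(-2))²/3 = (⅓)*(-6)² = (⅓)*36 = 12)
n = -15 (n = -9 - 6 = -15)
y(j) = ⅓ (y(j) = 1/(18 - 15) = 1/3 = ⅓)
y(-38)*B + m(31, -28) = (⅓)*12 + (3 - 28*31) = 4 + (3 - 868) = 4 - 865 = -861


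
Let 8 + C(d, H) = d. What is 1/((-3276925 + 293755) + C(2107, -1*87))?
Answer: -1/2981071 ≈ -3.3545e-7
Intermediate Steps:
C(d, H) = -8 + d
1/((-3276925 + 293755) + C(2107, -1*87)) = 1/((-3276925 + 293755) + (-8 + 2107)) = 1/(-2983170 + 2099) = 1/(-2981071) = -1/2981071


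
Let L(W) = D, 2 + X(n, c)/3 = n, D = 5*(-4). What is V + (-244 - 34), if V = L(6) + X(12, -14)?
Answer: -268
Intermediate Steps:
D = -20
X(n, c) = -6 + 3*n
L(W) = -20
V = 10 (V = -20 + (-6 + 3*12) = -20 + (-6 + 36) = -20 + 30 = 10)
V + (-244 - 34) = 10 + (-244 - 34) = 10 - 278 = -268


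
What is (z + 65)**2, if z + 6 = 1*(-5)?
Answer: 2916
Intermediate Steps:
z = -11 (z = -6 + 1*(-5) = -6 - 5 = -11)
(z + 65)**2 = (-11 + 65)**2 = 54**2 = 2916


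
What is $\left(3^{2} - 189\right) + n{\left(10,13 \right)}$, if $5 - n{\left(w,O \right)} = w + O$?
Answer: $-198$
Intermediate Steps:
$n{\left(w,O \right)} = 5 - O - w$ ($n{\left(w,O \right)} = 5 - \left(w + O\right) = 5 - \left(O + w\right) = 5 - O - w$)
$\left(3^{2} - 189\right) + n{\left(10,13 \right)} = \left(3^{2} - 189\right) - 18 = \left(9 - 189\right) - 18 = -180 - 18 = -198$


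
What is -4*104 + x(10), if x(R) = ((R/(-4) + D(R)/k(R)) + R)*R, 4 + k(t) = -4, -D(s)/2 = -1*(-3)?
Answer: -667/2 ≈ -333.50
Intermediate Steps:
D(s) = -6 (D(s) = -(-2)*(-3) = -2*3 = -6)
k(t) = -8 (k(t) = -4 - 4 = -8)
x(R) = R*(3/4 + 3*R/4) (x(R) = ((R/(-4) - 6/(-8)) + R)*R = ((R*(-1/4) - 6*(-1/8)) + R)*R = ((-R/4 + 3/4) + R)*R = ((3/4 - R/4) + R)*R = (3/4 + 3*R/4)*R = R*(3/4 + 3*R/4))
-4*104 + x(10) = -4*104 + (3/4)*10*(1 + 10) = -416 + (3/4)*10*11 = -416 + 165/2 = -667/2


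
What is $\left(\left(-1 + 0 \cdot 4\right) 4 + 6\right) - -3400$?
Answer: $3402$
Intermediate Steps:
$\left(\left(-1 + 0 \cdot 4\right) 4 + 6\right) - -3400 = \left(\left(-1 + 0\right) 4 + 6\right) + 3400 = \left(\left(-1\right) 4 + 6\right) + 3400 = \left(-4 + 6\right) + 3400 = 2 + 3400 = 3402$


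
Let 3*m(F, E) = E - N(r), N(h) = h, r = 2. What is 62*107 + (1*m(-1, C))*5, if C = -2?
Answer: 19882/3 ≈ 6627.3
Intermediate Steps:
m(F, E) = -⅔ + E/3 (m(F, E) = (E - 1*2)/3 = (E - 2)/3 = (-2 + E)/3 = -⅔ + E/3)
62*107 + (1*m(-1, C))*5 = 62*107 + (1*(-⅔ + (⅓)*(-2)))*5 = 6634 + (1*(-⅔ - ⅔))*5 = 6634 + (1*(-4/3))*5 = 6634 - 4/3*5 = 6634 - 20/3 = 19882/3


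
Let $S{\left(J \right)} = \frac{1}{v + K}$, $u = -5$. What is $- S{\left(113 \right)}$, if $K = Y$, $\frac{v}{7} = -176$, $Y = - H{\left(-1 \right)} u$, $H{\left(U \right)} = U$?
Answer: $\frac{1}{1237} \approx 0.00080841$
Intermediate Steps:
$Y = -5$ ($Y = \left(-1\right) \left(-1\right) \left(-5\right) = 1 \left(-5\right) = -5$)
$v = -1232$ ($v = 7 \left(-176\right) = -1232$)
$K = -5$
$S{\left(J \right)} = - \frac{1}{1237}$ ($S{\left(J \right)} = \frac{1}{-1232 - 5} = \frac{1}{-1237} = - \frac{1}{1237}$)
$- S{\left(113 \right)} = \left(-1\right) \left(- \frac{1}{1237}\right) = \frac{1}{1237}$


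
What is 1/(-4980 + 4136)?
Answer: -1/844 ≈ -0.0011848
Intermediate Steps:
1/(-4980 + 4136) = 1/(-844) = -1/844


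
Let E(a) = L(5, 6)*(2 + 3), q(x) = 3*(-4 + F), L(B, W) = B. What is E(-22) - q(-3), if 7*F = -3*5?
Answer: 304/7 ≈ 43.429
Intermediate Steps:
F = -15/7 (F = (-3*5)/7 = (1/7)*(-15) = -15/7 ≈ -2.1429)
q(x) = -129/7 (q(x) = 3*(-4 - 15/7) = 3*(-43/7) = -129/7)
E(a) = 25 (E(a) = 5*(2 + 3) = 5*5 = 25)
E(-22) - q(-3) = 25 - 1*(-129/7) = 25 + 129/7 = 304/7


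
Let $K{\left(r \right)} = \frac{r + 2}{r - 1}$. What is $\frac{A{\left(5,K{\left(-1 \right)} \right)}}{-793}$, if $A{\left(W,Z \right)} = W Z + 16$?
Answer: $- \frac{27}{1586} \approx -0.017024$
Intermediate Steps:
$K{\left(r \right)} = \frac{2 + r}{-1 + r}$
$A{\left(W,Z \right)} = 16 + W Z$
$\frac{A{\left(5,K{\left(-1 \right)} \right)}}{-793} = \frac{16 + 5 \frac{2 - 1}{-1 - 1}}{-793} = \left(16 + 5 \frac{1}{-2} \cdot 1\right) \left(- \frac{1}{793}\right) = \left(16 + 5 \left(\left(- \frac{1}{2}\right) 1\right)\right) \left(- \frac{1}{793}\right) = \left(16 + 5 \left(- \frac{1}{2}\right)\right) \left(- \frac{1}{793}\right) = \left(16 - \frac{5}{2}\right) \left(- \frac{1}{793}\right) = \frac{27}{2} \left(- \frac{1}{793}\right) = - \frac{27}{1586}$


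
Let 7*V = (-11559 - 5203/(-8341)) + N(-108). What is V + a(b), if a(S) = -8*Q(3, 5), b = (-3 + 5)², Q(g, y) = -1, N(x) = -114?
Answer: -13841742/8341 ≈ -1659.5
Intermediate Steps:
b = 4 (b = 2² = 4)
a(S) = 8 (a(S) = -8*(-1) = 8)
V = -13908470/8341 (V = ((-11559 - 5203/(-8341)) - 114)/7 = ((-11559 - 5203*(-1/8341)) - 114)/7 = ((-11559 + 5203/8341) - 114)/7 = (-96408416/8341 - 114)/7 = (⅐)*(-97359290/8341) = -13908470/8341 ≈ -1667.5)
V + a(b) = -13908470/8341 + 8 = -13841742/8341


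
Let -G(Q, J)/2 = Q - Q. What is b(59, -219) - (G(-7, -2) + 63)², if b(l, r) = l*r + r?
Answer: -17109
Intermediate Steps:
G(Q, J) = 0 (G(Q, J) = -2*(Q - Q) = -2*0 = 0)
b(l, r) = r + l*r
b(59, -219) - (G(-7, -2) + 63)² = -219*(1 + 59) - (0 + 63)² = -219*60 - 1*63² = -13140 - 1*3969 = -13140 - 3969 = -17109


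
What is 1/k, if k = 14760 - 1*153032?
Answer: -1/138272 ≈ -7.2321e-6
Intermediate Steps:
k = -138272 (k = 14760 - 153032 = -138272)
1/k = 1/(-138272) = -1/138272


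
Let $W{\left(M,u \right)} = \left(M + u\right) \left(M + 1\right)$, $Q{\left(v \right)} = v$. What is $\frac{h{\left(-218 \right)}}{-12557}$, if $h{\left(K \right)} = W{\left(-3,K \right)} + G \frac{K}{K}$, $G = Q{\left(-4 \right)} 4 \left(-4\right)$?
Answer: $- \frac{506}{12557} \approx -0.040296$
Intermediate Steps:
$W{\left(M,u \right)} = \left(1 + M\right) \left(M + u\right)$ ($W{\left(M,u \right)} = \left(M + u\right) \left(1 + M\right) = \left(1 + M\right) \left(M + u\right)$)
$G = 64$ ($G = \left(-4\right) 4 \left(-4\right) = \left(-16\right) \left(-4\right) = 64$)
$h{\left(K \right)} = 70 - 2 K$ ($h{\left(K \right)} = \left(-3 + K + \left(-3\right)^{2} - 3 K\right) + 64 \frac{K}{K} = \left(-3 + K + 9 - 3 K\right) + 64 \cdot 1 = \left(6 - 2 K\right) + 64 = 70 - 2 K$)
$\frac{h{\left(-218 \right)}}{-12557} = \frac{70 - -436}{-12557} = \left(70 + 436\right) \left(- \frac{1}{12557}\right) = 506 \left(- \frac{1}{12557}\right) = - \frac{506}{12557}$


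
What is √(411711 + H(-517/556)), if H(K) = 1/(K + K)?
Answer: √110045677753/517 ≈ 641.65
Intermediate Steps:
H(K) = 1/(2*K)
√(411711 + H(-517/556)) = √(411711 + 1/(2*((-517/556)))) = √(411711 + 1/(2*((-517*1/556)))) = √(411711 + 1/(2*(-517/556))) = √(411711 + (½)*(-556/517)) = √(411711 - 278/517) = √(212854309/517) = √110045677753/517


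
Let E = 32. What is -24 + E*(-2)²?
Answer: 104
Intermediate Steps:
-24 + E*(-2)² = -24 + 32*(-2)² = -24 + 32*4 = -24 + 128 = 104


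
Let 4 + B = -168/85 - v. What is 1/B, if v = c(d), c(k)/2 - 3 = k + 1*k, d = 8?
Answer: -85/3738 ≈ -0.022739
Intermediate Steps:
c(k) = 6 + 4*k (c(k) = 6 + 2*(k + 1*k) = 6 + 2*(k + k) = 6 + 2*(2*k) = 6 + 4*k)
v = 38 (v = 6 + 4*8 = 6 + 32 = 38)
B = -3738/85 (B = -4 + (-168/85 - 1*38) = -4 + (-168*1/85 - 38) = -4 + (-168/85 - 38) = -4 - 3398/85 = -3738/85 ≈ -43.976)
1/B = 1/(-3738/85) = -85/3738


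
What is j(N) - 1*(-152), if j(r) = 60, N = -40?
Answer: 212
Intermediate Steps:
j(N) - 1*(-152) = 60 - 1*(-152) = 60 + 152 = 212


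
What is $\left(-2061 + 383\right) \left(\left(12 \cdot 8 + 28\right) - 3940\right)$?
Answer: $6403248$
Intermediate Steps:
$\left(-2061 + 383\right) \left(\left(12 \cdot 8 + 28\right) - 3940\right) = - 1678 \left(\left(96 + 28\right) - 3940\right) = - 1678 \left(124 - 3940\right) = \left(-1678\right) \left(-3816\right) = 6403248$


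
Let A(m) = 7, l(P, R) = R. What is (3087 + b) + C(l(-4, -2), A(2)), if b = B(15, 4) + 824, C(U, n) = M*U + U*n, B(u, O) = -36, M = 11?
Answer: 3839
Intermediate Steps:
C(U, n) = 11*U + U*n
b = 788 (b = -36 + 824 = 788)
(3087 + b) + C(l(-4, -2), A(2)) = (3087 + 788) - 2*(11 + 7) = 3875 - 2*18 = 3875 - 36 = 3839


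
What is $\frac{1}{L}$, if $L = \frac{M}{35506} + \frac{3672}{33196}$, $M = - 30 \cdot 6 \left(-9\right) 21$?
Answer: $\frac{147332147}{157463244} \approx 0.93566$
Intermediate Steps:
$M = 34020$ ($M = \left(-30\right) \left(-54\right) 21 = 1620 \cdot 21 = 34020$)
$L = \frac{157463244}{147332147}$ ($L = \frac{34020}{35506} + \frac{3672}{33196} = 34020 \cdot \frac{1}{35506} + 3672 \cdot \frac{1}{33196} = \frac{17010}{17753} + \frac{918}{8299} = \frac{157463244}{147332147} \approx 1.0688$)
$\frac{1}{L} = \frac{1}{\frac{157463244}{147332147}} = \frac{147332147}{157463244}$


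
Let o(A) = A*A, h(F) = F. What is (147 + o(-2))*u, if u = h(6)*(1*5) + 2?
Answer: 4832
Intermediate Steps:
o(A) = A²
u = 32 (u = 6*(1*5) + 2 = 6*5 + 2 = 30 + 2 = 32)
(147 + o(-2))*u = (147 + (-2)²)*32 = (147 + 4)*32 = 151*32 = 4832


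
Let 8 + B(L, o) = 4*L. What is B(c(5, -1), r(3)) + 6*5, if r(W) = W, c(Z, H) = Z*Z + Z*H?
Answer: 102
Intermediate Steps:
c(Z, H) = Z² + H*Z
B(L, o) = -8 + 4*L
B(c(5, -1), r(3)) + 6*5 = (-8 + 4*(5*(-1 + 5))) + 6*5 = (-8 + 4*(5*4)) + 30 = (-8 + 4*20) + 30 = (-8 + 80) + 30 = 72 + 30 = 102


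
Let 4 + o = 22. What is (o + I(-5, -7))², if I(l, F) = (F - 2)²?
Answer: 9801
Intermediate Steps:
I(l, F) = (-2 + F)²
o = 18 (o = -4 + 22 = 18)
(o + I(-5, -7))² = (18 + (-2 - 7)²)² = (18 + (-9)²)² = (18 + 81)² = 99² = 9801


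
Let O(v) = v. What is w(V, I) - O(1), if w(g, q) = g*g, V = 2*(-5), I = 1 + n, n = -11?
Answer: 99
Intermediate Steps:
I = -10 (I = 1 - 11 = -10)
V = -10
w(g, q) = g²
w(V, I) - O(1) = (-10)² - 1*1 = 100 - 1 = 99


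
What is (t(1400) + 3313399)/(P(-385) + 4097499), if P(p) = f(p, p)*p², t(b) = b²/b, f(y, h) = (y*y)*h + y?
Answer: -3314799/8458753459751 ≈ -3.9188e-7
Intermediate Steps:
f(y, h) = y + h*y² (f(y, h) = y²*h + y = h*y² + y = y + h*y²)
t(b) = b
P(p) = p³*(1 + p²) (P(p) = (p*(1 + p*p))*p² = (p*(1 + p²))*p² = p³*(1 + p²))
(t(1400) + 3313399)/(P(-385) + 4097499) = (1400 + 3313399)/(((-385)³ + (-385)⁵) + 4097499) = 3314799/((-57066625 - 8458700490625) + 4097499) = 3314799/(-8458757557250 + 4097499) = 3314799/(-8458753459751) = 3314799*(-1/8458753459751) = -3314799/8458753459751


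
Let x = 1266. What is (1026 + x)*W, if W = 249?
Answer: 570708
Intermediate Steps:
(1026 + x)*W = (1026 + 1266)*249 = 2292*249 = 570708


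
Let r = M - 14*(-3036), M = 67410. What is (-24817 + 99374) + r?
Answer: 184471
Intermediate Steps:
r = 109914 (r = 67410 - 14*(-3036) = 67410 - 1*(-42504) = 67410 + 42504 = 109914)
(-24817 + 99374) + r = (-24817 + 99374) + 109914 = 74557 + 109914 = 184471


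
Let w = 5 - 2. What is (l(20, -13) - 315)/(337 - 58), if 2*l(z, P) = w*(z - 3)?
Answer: -193/186 ≈ -1.0376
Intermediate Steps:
w = 3
l(z, P) = -9/2 + 3*z/2 (l(z, P) = (3*(z - 3))/2 = (3*(-3 + z))/2 = (-9 + 3*z)/2 = -9/2 + 3*z/2)
(l(20, -13) - 315)/(337 - 58) = ((-9/2 + (3/2)*20) - 315)/(337 - 58) = ((-9/2 + 30) - 315)/279 = (51/2 - 315)*(1/279) = -579/2*1/279 = -193/186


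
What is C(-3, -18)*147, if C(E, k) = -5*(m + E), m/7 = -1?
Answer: 7350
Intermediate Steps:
m = -7 (m = 7*(-1) = -7)
C(E, k) = 35 - 5*E (C(E, k) = -5*(-7 + E) = 35 - 5*E)
C(-3, -18)*147 = (35 - 5*(-3))*147 = (35 + 15)*147 = 50*147 = 7350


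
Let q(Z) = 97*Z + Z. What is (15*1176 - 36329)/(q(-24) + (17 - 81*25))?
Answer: 18689/4360 ≈ 4.2865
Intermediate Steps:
q(Z) = 98*Z
(15*1176 - 36329)/(q(-24) + (17 - 81*25)) = (15*1176 - 36329)/(98*(-24) + (17 - 81*25)) = (17640 - 36329)/(-2352 + (17 - 2025)) = -18689/(-2352 - 2008) = -18689/(-4360) = -18689*(-1/4360) = 18689/4360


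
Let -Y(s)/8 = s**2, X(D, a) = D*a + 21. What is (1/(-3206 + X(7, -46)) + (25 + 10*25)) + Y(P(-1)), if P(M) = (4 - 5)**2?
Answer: 936368/3507 ≈ 267.00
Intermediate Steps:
X(D, a) = 21 + D*a
P(M) = 1 (P(M) = (-1)**2 = 1)
Y(s) = -8*s**2
(1/(-3206 + X(7, -46)) + (25 + 10*25)) + Y(P(-1)) = (1/(-3206 + (21 + 7*(-46))) + (25 + 10*25)) - 8*1**2 = (1/(-3206 + (21 - 322)) + (25 + 250)) - 8*1 = (1/(-3206 - 301) + 275) - 8 = (1/(-3507) + 275) - 8 = (-1/3507 + 275) - 8 = 964424/3507 - 8 = 936368/3507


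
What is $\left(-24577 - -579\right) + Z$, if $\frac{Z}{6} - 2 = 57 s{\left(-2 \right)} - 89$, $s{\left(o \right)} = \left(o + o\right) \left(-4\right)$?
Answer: $-19048$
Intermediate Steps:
$s{\left(o \right)} = - 8 o$ ($s{\left(o \right)} = 2 o \left(-4\right) = - 8 o$)
$Z = 4950$ ($Z = 12 + 6 \left(57 \left(\left(-8\right) \left(-2\right)\right) - 89\right) = 12 + 6 \left(57 \cdot 16 - 89\right) = 12 + 6 \left(912 - 89\right) = 12 + 6 \cdot 823 = 12 + 4938 = 4950$)
$\left(-24577 - -579\right) + Z = \left(-24577 - -579\right) + 4950 = \left(-24577 + 579\right) + 4950 = -23998 + 4950 = -19048$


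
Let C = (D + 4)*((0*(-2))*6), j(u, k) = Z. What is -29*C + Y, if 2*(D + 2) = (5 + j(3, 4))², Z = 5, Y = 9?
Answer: 9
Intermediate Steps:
j(u, k) = 5
D = 48 (D = -2 + (5 + 5)²/2 = -2 + (½)*10² = -2 + (½)*100 = -2 + 50 = 48)
C = 0 (C = (48 + 4)*((0*(-2))*6) = 52*(0*6) = 52*0 = 0)
-29*C + Y = -29*0 + 9 = 0 + 9 = 9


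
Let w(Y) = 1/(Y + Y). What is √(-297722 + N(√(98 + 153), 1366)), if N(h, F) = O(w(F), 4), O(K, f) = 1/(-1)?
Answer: I*√297723 ≈ 545.64*I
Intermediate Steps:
w(Y) = 1/(2*Y)
O(K, f) = -1
N(h, F) = -1
√(-297722 + N(√(98 + 153), 1366)) = √(-297722 - 1) = √(-297723) = I*√297723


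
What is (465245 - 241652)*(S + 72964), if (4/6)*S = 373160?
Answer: 141468185472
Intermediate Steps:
S = 559740 (S = (3/2)*373160 = 559740)
(465245 - 241652)*(S + 72964) = (465245 - 241652)*(559740 + 72964) = 223593*632704 = 141468185472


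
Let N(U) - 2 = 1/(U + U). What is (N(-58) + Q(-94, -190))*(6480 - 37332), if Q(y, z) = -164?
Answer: 144950409/29 ≈ 4.9983e+6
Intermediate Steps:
N(U) = 2 + 1/(2*U) (N(U) = 2 + 1/(U + U) = 2 + 1/(2*U))
(N(-58) + Q(-94, -190))*(6480 - 37332) = ((2 + (1/2)/(-58)) - 164)*(6480 - 37332) = ((2 + (1/2)*(-1/58)) - 164)*(-30852) = ((2 - 1/116) - 164)*(-30852) = (231/116 - 164)*(-30852) = -18793/116*(-30852) = 144950409/29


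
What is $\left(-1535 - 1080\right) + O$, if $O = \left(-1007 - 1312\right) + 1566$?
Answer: $-3368$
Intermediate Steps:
$O = -753$ ($O = -2319 + 1566 = -753$)
$\left(-1535 - 1080\right) + O = \left(-1535 - 1080\right) - 753 = -2615 - 753 = -3368$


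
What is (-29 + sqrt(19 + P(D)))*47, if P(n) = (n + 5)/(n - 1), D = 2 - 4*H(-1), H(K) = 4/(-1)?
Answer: -1363 + 47*sqrt(5882)/17 ≈ -1151.0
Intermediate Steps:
H(K) = -4 (H(K) = 4*(-1) = -4)
D = 18 (D = 2 - 4*(-4) = 2 + 16 = 18)
P(n) = (5 + n)/(-1 + n)
(-29 + sqrt(19 + P(D)))*47 = (-29 + sqrt(19 + (5 + 18)/(-1 + 18)))*47 = (-29 + sqrt(19 + 23/17))*47 = (-29 + sqrt(346/17))*47 = (-29 + sqrt(5882)/17)*47 = -1363 + 47*sqrt(5882)/17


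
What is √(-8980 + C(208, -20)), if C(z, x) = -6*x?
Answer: 2*I*√2215 ≈ 94.128*I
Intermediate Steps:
√(-8980 + C(208, -20)) = √(-8980 - 6*(-20)) = √(-8980 + 120) = √(-8860) = 2*I*√2215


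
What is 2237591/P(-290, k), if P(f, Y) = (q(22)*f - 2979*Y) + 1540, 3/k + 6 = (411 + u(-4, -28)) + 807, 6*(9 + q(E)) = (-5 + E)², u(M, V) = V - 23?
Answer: -288649239/1267558 ≈ -227.72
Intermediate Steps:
u(M, V) = -23 + V
q(E) = -9 + (-5 + E)²/6
k = 1/387 (k = 3/(-6 + ((411 + (-23 - 28)) + 807)) = 3/(-6 + ((411 - 51) + 807)) = 3/(-6 + (360 + 807)) = 3/(-6 + 1167) = 3/1161 = 3*(1/1161) = 1/387 ≈ 0.0025840)
P(f, Y) = 1540 - 2979*Y + 235*f/6 (P(f, Y) = ((-9 + (-5 + 22)²/6)*f - 2979*Y) + 1540 = ((-9 + (⅙)*17²)*f - 2979*Y) + 1540 = ((-9 + (⅙)*289)*f - 2979*Y) + 1540 = ((-9 + 289/6)*f - 2979*Y) + 1540 = (235*f/6 - 2979*Y) + 1540 = (-2979*Y + 235*f/6) + 1540 = 1540 - 2979*Y + 235*f/6)
2237591/P(-290, k) = 2237591/(1540 - 2979*1/387 + (235/6)*(-290)) = 2237591/(1540 - 331/43 - 34075/3) = 2237591/(-1267558/129) = 2237591*(-129/1267558) = -288649239/1267558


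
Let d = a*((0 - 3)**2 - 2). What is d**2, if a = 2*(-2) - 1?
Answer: 1225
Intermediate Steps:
a = -5 (a = -4 - 1 = -5)
d = -35 (d = -5*((0 - 3)**2 - 2) = -5*((-3)**2 - 2) = -5*(9 - 2) = -5*7 = -35)
d**2 = (-35)**2 = 1225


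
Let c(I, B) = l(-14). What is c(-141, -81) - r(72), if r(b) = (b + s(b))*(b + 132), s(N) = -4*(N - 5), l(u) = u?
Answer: 39970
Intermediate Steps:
s(N) = 20 - 4*N (s(N) = -4*(-5 + N) = 20 - 4*N)
c(I, B) = -14
r(b) = (20 - 3*b)*(132 + b) (r(b) = (b + (20 - 4*b))*(b + 132) = (20 - 3*b)*(132 + b))
c(-141, -81) - r(72) = -14 - (2640 - 376*72 - 3*72**2) = -14 - (2640 - 27072 - 3*5184) = -14 - (2640 - 27072 - 15552) = -14 - 1*(-39984) = -14 + 39984 = 39970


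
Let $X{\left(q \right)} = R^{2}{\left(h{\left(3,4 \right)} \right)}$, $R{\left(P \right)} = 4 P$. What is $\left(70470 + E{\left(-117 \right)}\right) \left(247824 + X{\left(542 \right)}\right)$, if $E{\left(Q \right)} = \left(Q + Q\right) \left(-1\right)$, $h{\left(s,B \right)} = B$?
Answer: $17540248320$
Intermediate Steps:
$E{\left(Q \right)} = - 2 Q$ ($E{\left(Q \right)} = 2 Q \left(-1\right) = - 2 Q$)
$X{\left(q \right)} = 256$ ($X{\left(q \right)} = \left(4 \cdot 4\right)^{2} = 16^{2} = 256$)
$\left(70470 + E{\left(-117 \right)}\right) \left(247824 + X{\left(542 \right)}\right) = \left(70470 - -234\right) \left(247824 + 256\right) = \left(70470 + 234\right) 248080 = 70704 \cdot 248080 = 17540248320$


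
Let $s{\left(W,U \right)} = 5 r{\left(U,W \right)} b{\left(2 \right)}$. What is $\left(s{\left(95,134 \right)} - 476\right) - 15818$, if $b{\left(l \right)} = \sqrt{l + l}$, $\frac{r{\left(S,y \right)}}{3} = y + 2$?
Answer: $-13384$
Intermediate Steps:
$r{\left(S,y \right)} = 6 + 3 y$ ($r{\left(S,y \right)} = 3 \left(y + 2\right) = 3 \left(2 + y\right) = 6 + 3 y$)
$b{\left(l \right)} = \sqrt{2} \sqrt{l}$ ($b{\left(l \right)} = \sqrt{2 l} = \sqrt{2} \sqrt{l}$)
$s{\left(W,U \right)} = 60 + 30 W$ ($s{\left(W,U \right)} = 5 \left(6 + 3 W\right) \sqrt{2} \sqrt{2} = \left(30 + 15 W\right) 2 = 60 + 30 W$)
$\left(s{\left(95,134 \right)} - 476\right) - 15818 = \left(\left(60 + 30 \cdot 95\right) - 476\right) - 15818 = \left(\left(60 + 2850\right) - 476\right) - 15818 = \left(2910 - 476\right) - 15818 = 2434 - 15818 = -13384$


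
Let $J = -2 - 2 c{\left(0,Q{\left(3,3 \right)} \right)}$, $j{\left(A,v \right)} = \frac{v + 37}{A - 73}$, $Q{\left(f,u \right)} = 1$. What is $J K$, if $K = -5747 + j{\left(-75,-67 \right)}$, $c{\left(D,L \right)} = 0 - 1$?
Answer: $0$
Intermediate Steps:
$c{\left(D,L \right)} = -1$
$j{\left(A,v \right)} = \frac{37 + v}{-73 + A}$
$J = 0$ ($J = -2 - -2 = -2 + 2 = 0$)
$K = - \frac{425263}{74}$ ($K = -5747 + \frac{37 - 67}{-73 - 75} = -5747 + \frac{1}{-148} \left(-30\right) = -5747 - - \frac{15}{74} = -5747 + \frac{15}{74} = - \frac{425263}{74} \approx -5746.8$)
$J K = 0 \left(- \frac{425263}{74}\right) = 0$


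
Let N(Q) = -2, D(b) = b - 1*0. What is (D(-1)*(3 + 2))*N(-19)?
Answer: 10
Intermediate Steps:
D(b) = b (D(b) = b + 0 = b)
(D(-1)*(3 + 2))*N(-19) = -(3 + 2)*(-2) = -1*5*(-2) = -5*(-2) = 10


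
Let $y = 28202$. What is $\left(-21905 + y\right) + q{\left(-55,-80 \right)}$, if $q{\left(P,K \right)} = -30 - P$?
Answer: $6322$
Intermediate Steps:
$\left(-21905 + y\right) + q{\left(-55,-80 \right)} = \left(-21905 + 28202\right) - -25 = 6297 + \left(-30 + 55\right) = 6297 + 25 = 6322$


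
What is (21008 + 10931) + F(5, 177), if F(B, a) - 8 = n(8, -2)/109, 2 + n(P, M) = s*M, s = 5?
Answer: 3482211/109 ≈ 31947.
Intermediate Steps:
n(P, M) = -2 + 5*M
F(B, a) = 860/109 (F(B, a) = 8 + (-2 + 5*(-2))/109 = 8 + (-2 - 10)*(1/109) = 8 - 12*1/109 = 8 - 12/109 = 860/109)
(21008 + 10931) + F(5, 177) = (21008 + 10931) + 860/109 = 31939 + 860/109 = 3482211/109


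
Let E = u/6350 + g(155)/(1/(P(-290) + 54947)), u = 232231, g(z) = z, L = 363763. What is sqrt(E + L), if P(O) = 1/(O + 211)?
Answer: sqrt(89392911645549134)/100330 ≈ 2980.0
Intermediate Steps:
P(O) = 1/(211 + O)
E = 4272462557249/501650 (E = 232231/6350 + 155/(1/(1/(211 - 290) + 54947)) = 232231*(1/6350) + 155/(1/(1/(-79) + 54947)) = 232231/6350 + 155/(1/(-1/79 + 54947)) = 232231/6350 + 155/(1/(4340812/79)) = 232231/6350 + 155/(79/4340812) = 232231/6350 + 155*(4340812/79) = 232231/6350 + 672825860/79 = 4272462557249/501650 ≈ 8.5168e+6)
sqrt(E + L) = sqrt(4272462557249/501650 + 363763) = sqrt(4454944266199/501650) = sqrt(89392911645549134)/100330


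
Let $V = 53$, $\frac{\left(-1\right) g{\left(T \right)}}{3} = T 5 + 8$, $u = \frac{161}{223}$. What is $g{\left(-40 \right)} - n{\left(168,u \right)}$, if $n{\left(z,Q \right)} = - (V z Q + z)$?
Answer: $\frac{1599456}{223} \approx 7172.4$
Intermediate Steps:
$u = \frac{161}{223}$ ($u = 161 \cdot \frac{1}{223} = \frac{161}{223} \approx 0.72197$)
$g{\left(T \right)} = -24 - 15 T$ ($g{\left(T \right)} = - 3 \left(T 5 + 8\right) = - 3 \left(5 T + 8\right) = - 3 \left(8 + 5 T\right) = -24 - 15 T$)
$n{\left(z,Q \right)} = - z - 53 Q z$ ($n{\left(z,Q \right)} = - (53 z Q + z) = - (53 Q z + z) = - (z + 53 Q z) = - z - 53 Q z$)
$g{\left(-40 \right)} - n{\left(168,u \right)} = \left(-24 - -600\right) - \left(-1\right) 168 \left(1 + 53 \cdot \frac{161}{223}\right) = \left(-24 + 600\right) - \left(-1\right) 168 \left(1 + \frac{8533}{223}\right) = 576 - \left(-1\right) 168 \cdot \frac{8756}{223} = 576 - - \frac{1471008}{223} = 576 + \frac{1471008}{223} = \frac{1599456}{223}$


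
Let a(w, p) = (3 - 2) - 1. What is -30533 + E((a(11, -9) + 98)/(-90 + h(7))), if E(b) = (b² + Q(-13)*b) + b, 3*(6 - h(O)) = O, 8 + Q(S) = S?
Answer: -41766833/1369 ≈ -30509.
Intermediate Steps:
Q(S) = -8 + S
a(w, p) = 0 (a(w, p) = 1 - 1 = 0)
h(O) = 6 - O/3
E(b) = b² - 20*b (E(b) = (b² + (-8 - 13)*b) + b = (b² - 21*b) + b = b² - 20*b)
-30533 + E((a(11, -9) + 98)/(-90 + h(7))) = -30533 + ((0 + 98)/(-90 + (6 - ⅓*7)))*(-20 + (0 + 98)/(-90 + (6 - ⅓*7))) = -30533 + (98/(-90 + (6 - 7/3)))*(-20 + 98/(-90 + (6 - 7/3))) = -30533 + (98/(-90 + 11/3))*(-20 + 98/(-90 + 11/3)) = -30533 + (98/(-259/3))*(-20 + 98/(-259/3)) = -30533 + (98*(-3/259))*(-20 + 98*(-3/259)) = -30533 - 42*(-20 - 42/37)/37 = -30533 - 42/37*(-782/37) = -30533 + 32844/1369 = -41766833/1369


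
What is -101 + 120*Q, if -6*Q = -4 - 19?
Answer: 359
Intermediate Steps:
Q = 23/6 (Q = -(-4 - 19)/6 = -⅙*(-23) = 23/6 ≈ 3.8333)
-101 + 120*Q = -101 + 120*(23/6) = -101 + 460 = 359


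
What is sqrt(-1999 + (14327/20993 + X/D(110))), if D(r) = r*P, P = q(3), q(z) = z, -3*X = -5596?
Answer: I*sqrt(23908437518278390)/3463845 ≈ 44.639*I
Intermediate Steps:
X = 5596/3 (X = -1/3*(-5596) = 5596/3 ≈ 1865.3)
P = 3
D(r) = 3*r (D(r) = r*3 = 3*r)
sqrt(-1999 + (14327/20993 + X/D(110))) = sqrt(-1999 + (14327/20993 + 5596/(3*((3*110))))) = sqrt(-1999 + (14327*(1/20993) + (5596/3)/330)) = sqrt(-1999 + (14327/20993 + (5596/3)*(1/330))) = sqrt(-1999 + (14327/20993 + 2798/495)) = sqrt(-1999 + 65830279/10391535) = sqrt(-20706848186/10391535) = I*sqrt(23908437518278390)/3463845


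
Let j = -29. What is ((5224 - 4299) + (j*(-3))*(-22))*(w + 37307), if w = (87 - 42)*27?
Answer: -38098258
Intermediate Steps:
w = 1215 (w = 45*27 = 1215)
((5224 - 4299) + (j*(-3))*(-22))*(w + 37307) = ((5224 - 4299) - 29*(-3)*(-22))*(1215 + 37307) = (925 + 87*(-22))*38522 = (925 - 1914)*38522 = -989*38522 = -38098258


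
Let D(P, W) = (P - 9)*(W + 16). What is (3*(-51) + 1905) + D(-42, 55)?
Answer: -1869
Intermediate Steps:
D(P, W) = (-9 + P)*(16 + W)
(3*(-51) + 1905) + D(-42, 55) = (3*(-51) + 1905) + (-144 - 9*55 + 16*(-42) - 42*55) = (-153 + 1905) + (-144 - 495 - 672 - 2310) = 1752 - 3621 = -1869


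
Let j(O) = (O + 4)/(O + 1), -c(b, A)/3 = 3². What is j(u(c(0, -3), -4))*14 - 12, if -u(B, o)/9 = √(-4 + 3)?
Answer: 103/41 + 189*I/41 ≈ 2.5122 + 4.6098*I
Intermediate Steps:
c(b, A) = -27 (c(b, A) = -3*3² = -3*9 = -27)
u(B, o) = -9*I (u(B, o) = -9*√(-4 + 3) = -9*I)
j(O) = (4 + O)/(1 + O)
j(u(c(0, -3), -4))*14 - 12 = ((4 - 9*I)/(1 - 9*I))*14 - 12 = (((1 + 9*I)/82)*(4 - 9*I))*14 - 12 = ((1 + 9*I)*(4 - 9*I)/82)*14 - 12 = 7*(1 + 9*I)*(4 - 9*I)/41 - 12 = -12 + 7*(1 + 9*I)*(4 - 9*I)/41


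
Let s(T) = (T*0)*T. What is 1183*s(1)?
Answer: 0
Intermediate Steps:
s(T) = 0 (s(T) = 0*T = 0)
1183*s(1) = 1183*0 = 0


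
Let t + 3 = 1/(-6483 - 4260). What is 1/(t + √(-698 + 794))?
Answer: 173123445/5020391902 + 115412049*√6/2510195951 ≈ 0.14710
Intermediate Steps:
t = -32230/10743 (t = -3 + 1/(-6483 - 4260) = -3 + 1/(-10743) = -3 - 1/10743 = -32230/10743 ≈ -3.0001)
1/(t + √(-698 + 794)) = 1/(-32230/10743 + √(-698 + 794)) = 1/(-32230/10743 + √96) = 1/(-32230/10743 + 4*√6)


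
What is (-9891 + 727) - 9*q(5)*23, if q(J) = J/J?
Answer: -9371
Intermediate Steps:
q(J) = 1
(-9891 + 727) - 9*q(5)*23 = (-9891 + 727) - 9*1*23 = -9164 - 9*23 = -9164 - 207 = -9371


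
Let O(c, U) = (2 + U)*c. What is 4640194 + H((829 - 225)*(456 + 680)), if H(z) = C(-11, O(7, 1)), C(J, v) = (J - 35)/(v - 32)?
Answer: 51042180/11 ≈ 4.6402e+6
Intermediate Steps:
O(c, U) = c*(2 + U)
C(J, v) = (-35 + J)/(-32 + v)
H(z) = 46/11 (H(z) = (-35 - 11)/(-32 + 7*(2 + 1)) = -46/(-32 + 7*3) = -46/(-32 + 21) = -46/(-11) = -1/11*(-46) = 46/11)
4640194 + H((829 - 225)*(456 + 680)) = 4640194 + 46/11 = 51042180/11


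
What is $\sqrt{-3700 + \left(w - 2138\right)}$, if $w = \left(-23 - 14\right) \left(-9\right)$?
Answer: $i \sqrt{5505} \approx 74.196 i$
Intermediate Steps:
$w = 333$ ($w = \left(-37\right) \left(-9\right) = 333$)
$\sqrt{-3700 + \left(w - 2138\right)} = \sqrt{-3700 + \left(333 - 2138\right)} = \sqrt{-3700 - 1805} = \sqrt{-5505} = i \sqrt{5505}$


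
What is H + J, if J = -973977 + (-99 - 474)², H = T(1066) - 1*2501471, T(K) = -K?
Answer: -3148185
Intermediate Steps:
H = -2502537 (H = -1*1066 - 1*2501471 = -1066 - 2501471 = -2502537)
J = -645648 (J = -973977 + (-573)² = -973977 + 328329 = -645648)
H + J = -2502537 - 645648 = -3148185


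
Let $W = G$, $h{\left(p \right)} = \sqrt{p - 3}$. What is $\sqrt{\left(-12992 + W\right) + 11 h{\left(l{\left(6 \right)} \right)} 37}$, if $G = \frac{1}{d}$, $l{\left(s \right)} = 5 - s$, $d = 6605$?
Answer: $\frac{\sqrt{-566789310195 + 35511584350 i}}{6605} \approx 3.569 + 114.04 i$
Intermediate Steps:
$h{\left(p \right)} = \sqrt{-3 + p}$
$G = \frac{1}{6605} \approx 0.0001514$
$W = \frac{1}{6605} \approx 0.0001514$
$\sqrt{\left(-12992 + W\right) + 11 h{\left(l{\left(6 \right)} \right)} 37} = \sqrt{\left(-12992 + \frac{1}{6605}\right) + 11 \sqrt{-3 + \left(5 - 6\right)} 37} = \sqrt{- \frac{85812159}{6605} + 11 \sqrt{-3 + \left(5 - 6\right)} 37} = \sqrt{- \frac{85812159}{6605} + 11 \sqrt{-3 - 1} \cdot 37} = \sqrt{- \frac{85812159}{6605} + 11 \sqrt{-4} \cdot 37} = \sqrt{- \frac{85812159}{6605} + 11 \cdot 2 i 37} = \sqrt{- \frac{85812159}{6605} + 22 i 37} = \sqrt{- \frac{85812159}{6605} + 814 i}$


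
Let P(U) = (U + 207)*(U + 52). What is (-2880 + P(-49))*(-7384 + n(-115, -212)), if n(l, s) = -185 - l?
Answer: 17934324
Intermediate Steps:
P(U) = (52 + U)*(207 + U) (P(U) = (207 + U)*(52 + U) = (52 + U)*(207 + U))
(-2880 + P(-49))*(-7384 + n(-115, -212)) = (-2880 + (10764 + (-49)² + 259*(-49)))*(-7384 + (-185 - 1*(-115))) = (-2880 + (10764 + 2401 - 12691))*(-7384 + (-185 + 115)) = (-2880 + 474)*(-7384 - 70) = -2406*(-7454) = 17934324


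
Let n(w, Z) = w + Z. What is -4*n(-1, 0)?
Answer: 4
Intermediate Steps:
n(w, Z) = Z + w
-4*n(-1, 0) = -4*(0 - 1) = -4*(-1) = 4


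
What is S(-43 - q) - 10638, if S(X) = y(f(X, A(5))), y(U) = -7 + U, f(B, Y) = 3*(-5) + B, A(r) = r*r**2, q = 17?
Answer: -10720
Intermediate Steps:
A(r) = r**3
f(B, Y) = -15 + B
S(X) = -22 + X (S(X) = -7 + (-15 + X) = -22 + X)
S(-43 - q) - 10638 = (-22 + (-43 - 1*17)) - 10638 = (-22 + (-43 - 17)) - 10638 = (-22 - 60) - 10638 = -82 - 10638 = -10720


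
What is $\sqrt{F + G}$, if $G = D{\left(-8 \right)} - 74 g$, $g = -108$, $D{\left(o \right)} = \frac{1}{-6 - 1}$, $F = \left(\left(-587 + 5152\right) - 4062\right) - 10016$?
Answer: $\frac{22 i \sqrt{154}}{7} \approx 39.002 i$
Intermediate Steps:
$F = -9513$ ($F = \left(4565 - 4062\right) - 10016 = 503 - 10016 = -9513$)
$D{\left(o \right)} = - \frac{1}{7}$ ($D{\left(o \right)} = \frac{1}{-7} = - \frac{1}{7}$)
$G = \frac{55943}{7}$ ($G = - \frac{1}{7} - -7992 = - \frac{1}{7} + 7992 = \frac{55943}{7} \approx 7991.9$)
$\sqrt{F + G} = \sqrt{-9513 + \frac{55943}{7}} = \sqrt{- \frac{10648}{7}} = \frac{22 i \sqrt{154}}{7}$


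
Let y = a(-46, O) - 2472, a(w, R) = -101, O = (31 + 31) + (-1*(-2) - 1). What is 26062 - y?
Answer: 28635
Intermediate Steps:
O = 63 (O = 62 + (2 - 1) = 62 + 1 = 63)
y = -2573 (y = -101 - 2472 = -2573)
26062 - y = 26062 - 1*(-2573) = 26062 + 2573 = 28635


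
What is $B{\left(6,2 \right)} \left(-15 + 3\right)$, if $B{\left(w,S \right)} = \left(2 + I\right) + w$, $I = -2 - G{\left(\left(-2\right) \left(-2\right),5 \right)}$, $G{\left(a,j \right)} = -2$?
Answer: $-96$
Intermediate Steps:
$I = 0$ ($I = -2 - -2 = -2 + 2 = 0$)
$B{\left(w,S \right)} = 2 + w$ ($B{\left(w,S \right)} = \left(2 + 0\right) + w = 2 + w$)
$B{\left(6,2 \right)} \left(-15 + 3\right) = \left(2 + 6\right) \left(-15 + 3\right) = 8 \left(-12\right) = -96$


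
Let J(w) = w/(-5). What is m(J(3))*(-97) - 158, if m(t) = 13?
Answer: -1419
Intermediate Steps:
J(w) = -w/5 (J(w) = w*(-⅕) = -w/5)
m(J(3))*(-97) - 158 = 13*(-97) - 158 = -1261 - 158 = -1419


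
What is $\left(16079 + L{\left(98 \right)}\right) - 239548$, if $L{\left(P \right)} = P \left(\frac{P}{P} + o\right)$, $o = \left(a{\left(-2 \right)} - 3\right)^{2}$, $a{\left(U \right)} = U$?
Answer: $-220921$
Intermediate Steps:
$o = 25$ ($o = \left(-2 - 3\right)^{2} = \left(-5\right)^{2} = 25$)
$L{\left(P \right)} = 26 P$ ($L{\left(P \right)} = P \left(\frac{P}{P} + 25\right) = P \left(1 + 25\right) = P 26 = 26 P$)
$\left(16079 + L{\left(98 \right)}\right) - 239548 = \left(16079 + 26 \cdot 98\right) - 239548 = \left(16079 + 2548\right) - 239548 = 18627 - 239548 = -220921$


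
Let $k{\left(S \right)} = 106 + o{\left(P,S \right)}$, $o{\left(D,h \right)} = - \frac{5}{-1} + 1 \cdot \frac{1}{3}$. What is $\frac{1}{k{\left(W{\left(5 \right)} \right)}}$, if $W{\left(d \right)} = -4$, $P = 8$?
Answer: $\frac{3}{334} \approx 0.008982$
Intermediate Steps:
$o{\left(D,h \right)} = \frac{16}{3}$ ($o{\left(D,h \right)} = \left(-5\right) \left(-1\right) + 1 \cdot \frac{1}{3} = 5 + \frac{1}{3} = \frac{16}{3}$)
$k{\left(S \right)} = \frac{334}{3}$ ($k{\left(S \right)} = 106 + \frac{16}{3} = \frac{334}{3}$)
$\frac{1}{k{\left(W{\left(5 \right)} \right)}} = \frac{1}{\frac{334}{3}} = \frac{3}{334}$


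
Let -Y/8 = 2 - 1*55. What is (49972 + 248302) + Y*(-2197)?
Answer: -633254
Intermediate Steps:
Y = 424 (Y = -8*(2 - 1*55) = -8*(2 - 55) = -8*(-53) = 424)
(49972 + 248302) + Y*(-2197) = (49972 + 248302) + 424*(-2197) = 298274 - 931528 = -633254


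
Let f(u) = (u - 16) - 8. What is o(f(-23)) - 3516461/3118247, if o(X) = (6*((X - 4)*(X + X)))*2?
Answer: 179382996955/3118247 ≈ 57527.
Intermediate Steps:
f(u) = -24 + u (f(u) = (-16 + u) - 8 = -24 + u)
o(X) = 24*X*(-4 + X) (o(X) = (6*((-4 + X)*(2*X)))*2 = (6*(2*X*(-4 + X)))*2 = (12*X*(-4 + X))*2 = 24*X*(-4 + X))
o(f(-23)) - 3516461/3118247 = 24*(-24 - 23)*(-4 + (-24 - 23)) - 3516461/3118247 = 24*(-47)*(-4 - 47) - 3516461*1/3118247 = 24*(-47)*(-51) - 3516461/3118247 = 57528 - 3516461/3118247 = 179382996955/3118247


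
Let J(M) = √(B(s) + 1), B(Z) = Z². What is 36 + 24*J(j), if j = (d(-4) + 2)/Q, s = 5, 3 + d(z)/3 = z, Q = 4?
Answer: 36 + 24*√26 ≈ 158.38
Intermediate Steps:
d(z) = -9 + 3*z
j = -19/4 (j = ((-9 + 3*(-4)) + 2)/4 = ((-9 - 12) + 2)*(¼) = (-21 + 2)*(¼) = -19*¼ = -19/4 ≈ -4.7500)
J(M) = √26 (J(M) = √(5² + 1) = √(25 + 1) = √26)
36 + 24*J(j) = 36 + 24*√26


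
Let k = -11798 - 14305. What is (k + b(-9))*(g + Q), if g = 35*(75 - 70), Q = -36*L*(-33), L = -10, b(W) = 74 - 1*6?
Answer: 304739675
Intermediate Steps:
b(W) = 68 (b(W) = 74 - 6 = 68)
Q = -11880 (Q = -36*(-10)*(-33) = 360*(-33) = -11880)
k = -26103
g = 175 (g = 35*5 = 175)
(k + b(-9))*(g + Q) = (-26103 + 68)*(175 - 11880) = -26035*(-11705) = 304739675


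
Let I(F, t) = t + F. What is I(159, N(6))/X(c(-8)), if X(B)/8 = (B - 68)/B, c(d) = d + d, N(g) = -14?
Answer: 145/42 ≈ 3.4524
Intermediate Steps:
I(F, t) = F + t
c(d) = 2*d
X(B) = 8*(-68 + B)/B (X(B) = 8*((B - 68)/B) = 8*((-68 + B)/B) = 8*(-68 + B)/B)
I(159, N(6))/X(c(-8)) = (159 - 14)/(8 - 544/(2*(-8))) = 145/(8 - 544/(-16)) = 145/(8 - 544*(-1/16)) = 145/(8 + 34) = 145/42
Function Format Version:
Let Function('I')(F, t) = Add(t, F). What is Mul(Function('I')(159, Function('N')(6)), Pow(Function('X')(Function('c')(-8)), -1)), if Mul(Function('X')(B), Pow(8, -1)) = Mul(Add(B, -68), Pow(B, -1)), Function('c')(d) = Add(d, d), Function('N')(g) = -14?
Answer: Rational(145, 42) ≈ 3.4524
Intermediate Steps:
Function('I')(F, t) = Add(F, t)
Function('c')(d) = Mul(2, d)
Function('X')(B) = Mul(8, Pow(B, -1), Add(-68, B)) (Function('X')(B) = Mul(8, Mul(Add(B, -68), Pow(B, -1))) = Mul(8, Mul(Add(-68, B), Pow(B, -1))) = Mul(8, Mul(Pow(B, -1), Add(-68, B))) = Mul(8, Pow(B, -1), Add(-68, B)))
Mul(Function('I')(159, Function('N')(6)), Pow(Function('X')(Function('c')(-8)), -1)) = Mul(Add(159, -14), Pow(Add(8, Mul(-544, Pow(Mul(2, -8), -1))), -1)) = Mul(145, Pow(Add(8, Mul(-544, Pow(-16, -1))), -1)) = Mul(145, Pow(Add(8, Mul(-544, Rational(-1, 16))), -1)) = Mul(145, Pow(Add(8, 34), -1)) = Mul(145, Pow(42, -1)) = Mul(145, Rational(1, 42)) = Rational(145, 42)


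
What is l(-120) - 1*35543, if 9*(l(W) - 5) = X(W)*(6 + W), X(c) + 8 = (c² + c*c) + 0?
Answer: -1200710/3 ≈ -4.0024e+5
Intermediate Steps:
X(c) = -8 + 2*c² (X(c) = -8 + ((c² + c*c) + 0) = -8 + ((c² + c²) + 0) = -8 + (2*c² + 0) = -8 + 2*c²)
l(W) = 5 + (-8 + 2*W²)*(6 + W)/9 (l(W) = 5 + ((-8 + 2*W²)*(6 + W))/9 = 5 + (-8 + 2*W²)*(6 + W)/9)
l(-120) - 1*35543 = (-⅓ + (4/3)*(-120)² + (2/9)*(-120)*(-4 + (-120)²)) - 1*35543 = (-⅓ + (4/3)*14400 + (2/9)*(-120)*(-4 + 14400)) - 35543 = (-⅓ + 19200 + (2/9)*(-120)*14396) - 35543 = (-⅓ + 19200 - 1151680/3) - 35543 = -1094081/3 - 35543 = -1200710/3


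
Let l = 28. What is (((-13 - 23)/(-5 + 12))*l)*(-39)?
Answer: 5616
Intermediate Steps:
(((-13 - 23)/(-5 + 12))*l)*(-39) = (((-13 - 23)/(-5 + 12))*28)*(-39) = (-36/7*28)*(-39) = (-36*1/7*28)*(-39) = -36/7*28*(-39) = -144*(-39) = 5616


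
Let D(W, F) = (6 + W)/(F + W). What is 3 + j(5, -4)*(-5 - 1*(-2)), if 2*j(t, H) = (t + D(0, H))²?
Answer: -123/8 ≈ -15.375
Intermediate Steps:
D(W, F) = (6 + W)/(F + W)
j(t, H) = (t + 6/H)²/2 (j(t, H) = (t + (6 + 0)/(H + 0))²/2 = (t + 6/H)²/2)
3 + j(5, -4)*(-5 - 1*(-2)) = 3 + ((½)*(6 - 4*5)²/(-4)²)*(-5 - 1*(-2)) = 3 + ((½)*(1/16)*(6 - 20)²)*(-5 + 2) = 3 + ((½)*(1/16)*(-14)²)*(-3) = 3 + ((½)*(1/16)*196)*(-3) = 3 + (49/8)*(-3) = 3 - 147/8 = -123/8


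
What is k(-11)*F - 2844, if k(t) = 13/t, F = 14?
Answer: -31466/11 ≈ -2860.5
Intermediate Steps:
k(-11)*F - 2844 = (13/(-11))*14 - 2844 = (13*(-1/11))*14 - 2844 = -13/11*14 - 2844 = -182/11 - 2844 = -31466/11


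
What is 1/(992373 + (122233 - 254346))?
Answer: 1/860260 ≈ 1.1624e-6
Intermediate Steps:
1/(992373 + (122233 - 254346)) = 1/(992373 - 132113) = 1/860260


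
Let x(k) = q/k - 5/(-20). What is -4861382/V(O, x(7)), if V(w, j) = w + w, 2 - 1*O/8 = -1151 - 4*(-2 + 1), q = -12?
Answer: -2430691/9192 ≈ -264.44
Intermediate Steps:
x(k) = 1/4 - 12/k (x(k) = -12/k - 5/(-20) = -12/k - 5*(-1/20) = -12/k + 1/4 = 1/4 - 12/k)
O = 9192 (O = 16 - 8*(-1151 - 4*(-2 + 1)) = 16 - 8*(-1151 - 4*(-1)) = 16 - 8*(-1151 - 1*(-4)) = 16 - 8*(-1151 + 4) = 16 - 8*(-1147) = 16 + 9176 = 9192)
V(w, j) = 2*w
-4861382/V(O, x(7)) = -4861382/(2*9192) = -4861382/18384 = -4861382*1/18384 = -2430691/9192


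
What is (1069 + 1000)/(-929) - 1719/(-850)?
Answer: -161699/789650 ≈ -0.20477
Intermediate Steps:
(1069 + 1000)/(-929) - 1719/(-850) = 2069*(-1/929) - 1719*(-1/850) = -2069/929 + 1719/850 = -161699/789650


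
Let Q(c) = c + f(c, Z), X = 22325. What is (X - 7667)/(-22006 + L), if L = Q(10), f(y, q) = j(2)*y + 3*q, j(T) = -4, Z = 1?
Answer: -14658/22033 ≈ -0.66527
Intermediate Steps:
f(y, q) = -4*y + 3*q
Q(c) = 3 - 3*c (Q(c) = c + (-4*c + 3*1) = c + (-4*c + 3) = c + (3 - 4*c) = 3 - 3*c)
L = -27 (L = 3 - 3*10 = 3 - 30 = -27)
(X - 7667)/(-22006 + L) = (22325 - 7667)/(-22006 - 27) = 14658/(-22033) = 14658*(-1/22033) = -14658/22033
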